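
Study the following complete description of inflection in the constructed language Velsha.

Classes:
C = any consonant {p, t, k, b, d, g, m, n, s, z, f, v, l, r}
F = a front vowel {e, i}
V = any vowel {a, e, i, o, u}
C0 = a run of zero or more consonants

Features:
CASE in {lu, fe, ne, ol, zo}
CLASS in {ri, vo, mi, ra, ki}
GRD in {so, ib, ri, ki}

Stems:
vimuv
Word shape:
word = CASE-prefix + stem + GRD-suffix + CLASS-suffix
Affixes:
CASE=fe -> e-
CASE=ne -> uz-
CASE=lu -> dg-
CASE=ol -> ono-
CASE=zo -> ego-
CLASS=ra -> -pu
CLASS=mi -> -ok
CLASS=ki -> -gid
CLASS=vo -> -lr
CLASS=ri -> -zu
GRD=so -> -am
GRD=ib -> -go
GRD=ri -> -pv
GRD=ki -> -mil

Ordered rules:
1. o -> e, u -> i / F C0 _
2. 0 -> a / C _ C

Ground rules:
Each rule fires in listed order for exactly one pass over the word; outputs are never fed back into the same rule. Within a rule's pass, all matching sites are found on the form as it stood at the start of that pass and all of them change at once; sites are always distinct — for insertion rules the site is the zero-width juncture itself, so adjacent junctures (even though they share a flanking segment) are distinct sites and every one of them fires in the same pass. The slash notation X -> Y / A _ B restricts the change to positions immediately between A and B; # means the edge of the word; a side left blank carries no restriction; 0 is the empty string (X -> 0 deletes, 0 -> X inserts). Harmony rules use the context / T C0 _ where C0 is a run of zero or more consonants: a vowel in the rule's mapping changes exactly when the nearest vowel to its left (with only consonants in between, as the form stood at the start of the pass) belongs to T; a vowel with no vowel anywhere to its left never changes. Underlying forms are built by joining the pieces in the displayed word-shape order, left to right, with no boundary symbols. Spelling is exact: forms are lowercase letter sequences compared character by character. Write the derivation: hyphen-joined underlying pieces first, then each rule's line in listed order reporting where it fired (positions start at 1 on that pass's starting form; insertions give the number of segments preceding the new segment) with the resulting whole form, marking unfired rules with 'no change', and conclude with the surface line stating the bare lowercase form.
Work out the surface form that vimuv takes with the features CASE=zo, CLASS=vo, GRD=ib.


underlying: ego-vimuv-go-lr
1. o -> e, u -> i / F C0 _: fires at position(s) 3, 7: egevimivgolr
2. 0 -> a / C _ C: inserts after position(s) 8, 11: egevimivagolar
surface: egevimivagolar


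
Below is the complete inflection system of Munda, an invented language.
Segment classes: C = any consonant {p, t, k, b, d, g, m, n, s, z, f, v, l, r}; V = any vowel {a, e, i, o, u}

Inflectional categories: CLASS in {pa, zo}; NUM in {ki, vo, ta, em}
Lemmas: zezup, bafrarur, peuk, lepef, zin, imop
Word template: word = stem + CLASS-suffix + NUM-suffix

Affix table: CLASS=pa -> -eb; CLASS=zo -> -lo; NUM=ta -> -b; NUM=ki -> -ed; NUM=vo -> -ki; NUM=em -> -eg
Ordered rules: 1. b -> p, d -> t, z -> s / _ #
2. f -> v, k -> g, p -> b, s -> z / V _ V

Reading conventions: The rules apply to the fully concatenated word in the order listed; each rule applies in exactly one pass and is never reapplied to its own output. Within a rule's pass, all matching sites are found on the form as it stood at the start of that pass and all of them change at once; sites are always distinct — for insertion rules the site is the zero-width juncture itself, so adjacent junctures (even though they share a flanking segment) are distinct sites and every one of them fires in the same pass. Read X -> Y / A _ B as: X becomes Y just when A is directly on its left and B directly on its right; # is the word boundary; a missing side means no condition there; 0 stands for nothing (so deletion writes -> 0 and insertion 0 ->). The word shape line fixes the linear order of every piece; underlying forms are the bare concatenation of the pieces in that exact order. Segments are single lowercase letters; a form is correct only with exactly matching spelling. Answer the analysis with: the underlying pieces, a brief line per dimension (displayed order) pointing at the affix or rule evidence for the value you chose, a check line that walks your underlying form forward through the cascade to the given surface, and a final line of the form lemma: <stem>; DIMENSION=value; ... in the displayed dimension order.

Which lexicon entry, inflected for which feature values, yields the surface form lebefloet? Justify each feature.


underlying: lepef-lo-ed
CLASS=zo - signalled by the affix -lo
NUM=ki - signalled by the affix -ed
check: lepefloed -> lepefloet -> lebefloet
lemma: lepef; CLASS=zo; NUM=ki


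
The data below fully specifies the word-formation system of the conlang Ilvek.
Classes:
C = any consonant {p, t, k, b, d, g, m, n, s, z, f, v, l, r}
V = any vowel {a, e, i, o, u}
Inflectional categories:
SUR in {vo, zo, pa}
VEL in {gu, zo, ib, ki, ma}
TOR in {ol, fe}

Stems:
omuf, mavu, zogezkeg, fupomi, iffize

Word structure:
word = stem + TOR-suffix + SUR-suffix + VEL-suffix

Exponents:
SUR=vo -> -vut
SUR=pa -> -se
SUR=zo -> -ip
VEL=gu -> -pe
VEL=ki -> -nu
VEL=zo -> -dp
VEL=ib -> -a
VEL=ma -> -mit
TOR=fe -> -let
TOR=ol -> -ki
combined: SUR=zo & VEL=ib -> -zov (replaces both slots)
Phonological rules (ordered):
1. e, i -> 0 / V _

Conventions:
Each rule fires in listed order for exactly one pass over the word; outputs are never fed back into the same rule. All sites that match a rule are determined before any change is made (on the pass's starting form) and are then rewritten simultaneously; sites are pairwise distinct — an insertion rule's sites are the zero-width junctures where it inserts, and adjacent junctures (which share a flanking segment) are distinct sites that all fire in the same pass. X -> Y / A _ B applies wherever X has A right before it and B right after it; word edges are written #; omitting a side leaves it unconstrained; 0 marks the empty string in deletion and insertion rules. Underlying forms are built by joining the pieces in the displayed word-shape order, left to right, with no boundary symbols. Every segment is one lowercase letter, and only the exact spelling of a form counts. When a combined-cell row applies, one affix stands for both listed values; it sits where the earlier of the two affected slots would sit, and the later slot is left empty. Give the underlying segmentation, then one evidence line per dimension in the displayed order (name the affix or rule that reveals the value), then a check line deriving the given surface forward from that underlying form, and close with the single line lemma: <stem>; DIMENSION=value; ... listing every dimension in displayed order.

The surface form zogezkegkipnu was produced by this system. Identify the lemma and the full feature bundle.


underlying: zogezkeg-ki-ip-nu
SUR=zo - signalled by the affix -ip
VEL=ki - signalled by the affix -nu
TOR=ol - signalled by the affix -ki
check: zogezkegkiipnu -> zogezkegkipnu
lemma: zogezkeg; SUR=zo; VEL=ki; TOR=ol


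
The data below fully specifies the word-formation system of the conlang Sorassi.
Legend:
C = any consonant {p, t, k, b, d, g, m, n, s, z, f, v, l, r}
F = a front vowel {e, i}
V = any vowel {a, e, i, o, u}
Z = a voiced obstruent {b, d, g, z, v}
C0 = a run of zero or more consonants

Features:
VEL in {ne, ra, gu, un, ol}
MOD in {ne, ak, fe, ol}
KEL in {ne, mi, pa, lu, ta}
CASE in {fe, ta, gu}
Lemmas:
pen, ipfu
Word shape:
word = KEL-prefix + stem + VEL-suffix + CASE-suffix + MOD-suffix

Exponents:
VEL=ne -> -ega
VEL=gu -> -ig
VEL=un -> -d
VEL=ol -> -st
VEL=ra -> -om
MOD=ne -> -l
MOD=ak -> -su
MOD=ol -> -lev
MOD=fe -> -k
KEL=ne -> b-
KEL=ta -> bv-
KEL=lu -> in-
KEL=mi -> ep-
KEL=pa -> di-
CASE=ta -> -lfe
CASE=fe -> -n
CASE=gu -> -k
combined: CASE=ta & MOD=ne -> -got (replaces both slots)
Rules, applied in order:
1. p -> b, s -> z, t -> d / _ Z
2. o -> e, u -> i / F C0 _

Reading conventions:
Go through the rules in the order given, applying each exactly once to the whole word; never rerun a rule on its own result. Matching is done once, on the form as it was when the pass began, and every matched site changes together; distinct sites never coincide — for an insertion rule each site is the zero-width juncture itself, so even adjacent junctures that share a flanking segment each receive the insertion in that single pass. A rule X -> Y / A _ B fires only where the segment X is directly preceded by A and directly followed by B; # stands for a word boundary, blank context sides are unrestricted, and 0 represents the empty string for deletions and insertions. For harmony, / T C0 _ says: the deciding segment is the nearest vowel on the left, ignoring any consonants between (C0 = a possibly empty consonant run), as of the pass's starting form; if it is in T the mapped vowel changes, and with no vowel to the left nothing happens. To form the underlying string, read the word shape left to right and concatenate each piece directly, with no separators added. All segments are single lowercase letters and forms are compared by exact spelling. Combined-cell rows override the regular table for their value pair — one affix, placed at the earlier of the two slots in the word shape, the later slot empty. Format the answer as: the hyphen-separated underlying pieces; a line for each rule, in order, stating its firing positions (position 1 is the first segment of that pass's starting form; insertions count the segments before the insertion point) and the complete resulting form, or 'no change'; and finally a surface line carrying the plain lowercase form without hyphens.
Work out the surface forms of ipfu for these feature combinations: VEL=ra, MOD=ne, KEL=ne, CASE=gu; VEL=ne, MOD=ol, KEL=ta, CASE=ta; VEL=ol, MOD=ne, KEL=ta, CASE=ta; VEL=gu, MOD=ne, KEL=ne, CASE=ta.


cell VEL=ra, MOD=ne, KEL=ne, CASE=gu:
underlying: b-ipfu-om-k-l
1. p -> b, s -> z, t -> d / _ Z: no change
2. o -> e, u -> i / F C0 _: fires at position(s) 5: bipfiomkl
surface: bipfiomkl

cell VEL=ne, MOD=ol, KEL=ta, CASE=ta:
underlying: bv-ipfu-ega-lfe-lev
1. p -> b, s -> z, t -> d / _ Z: no change
2. o -> e, u -> i / F C0 _: fires at position(s) 6: bvipfiegalfelev
surface: bvipfiegalfelev

cell VEL=ol, MOD=ne, KEL=ta, CASE=ta:
underlying: bv-ipfu-st-got
1. p -> b, s -> z, t -> d / _ Z: fires at position(s) 8: bvipfusdgot
2. o -> e, u -> i / F C0 _: fires at position(s) 6: bvipfisdgot
surface: bvipfisdgot

cell VEL=gu, MOD=ne, KEL=ne, CASE=ta:
underlying: b-ipfu-ig-got
1. p -> b, s -> z, t -> d / _ Z: no change
2. o -> e, u -> i / F C0 _: fires at position(s) 5, 9: bipfiigget
surface: bipfiigget


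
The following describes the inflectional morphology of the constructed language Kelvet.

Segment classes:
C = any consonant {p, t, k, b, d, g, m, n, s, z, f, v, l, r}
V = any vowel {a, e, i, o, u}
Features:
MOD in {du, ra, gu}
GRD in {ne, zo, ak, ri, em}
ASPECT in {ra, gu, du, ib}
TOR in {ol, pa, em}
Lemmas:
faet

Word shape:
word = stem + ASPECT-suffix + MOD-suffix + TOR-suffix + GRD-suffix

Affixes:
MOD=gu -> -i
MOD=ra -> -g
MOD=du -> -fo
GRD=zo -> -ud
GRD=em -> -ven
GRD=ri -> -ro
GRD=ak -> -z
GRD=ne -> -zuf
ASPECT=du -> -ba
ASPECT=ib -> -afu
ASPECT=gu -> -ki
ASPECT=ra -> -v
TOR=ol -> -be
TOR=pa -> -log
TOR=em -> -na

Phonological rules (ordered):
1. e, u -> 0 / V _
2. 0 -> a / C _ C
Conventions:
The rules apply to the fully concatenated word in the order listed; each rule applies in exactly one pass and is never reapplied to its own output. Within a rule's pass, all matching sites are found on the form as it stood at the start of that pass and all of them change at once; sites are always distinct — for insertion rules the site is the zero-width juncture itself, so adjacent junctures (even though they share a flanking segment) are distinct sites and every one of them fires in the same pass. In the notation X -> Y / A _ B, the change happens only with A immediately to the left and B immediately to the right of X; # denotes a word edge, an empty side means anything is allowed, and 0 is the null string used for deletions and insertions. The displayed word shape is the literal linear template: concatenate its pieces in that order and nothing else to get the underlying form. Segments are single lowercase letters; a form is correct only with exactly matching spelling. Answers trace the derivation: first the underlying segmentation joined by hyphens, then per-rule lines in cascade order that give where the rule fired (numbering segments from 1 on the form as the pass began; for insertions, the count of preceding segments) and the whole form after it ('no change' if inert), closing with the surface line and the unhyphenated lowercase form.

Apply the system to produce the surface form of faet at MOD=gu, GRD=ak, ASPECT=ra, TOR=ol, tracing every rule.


underlying: faet-v-i-be-z
1. e, u -> 0 / V _: fires at position(s) 3: fatvibez
2. 0 -> a / C _ C: inserts after position(s) 3: fatavibez
surface: fatavibez


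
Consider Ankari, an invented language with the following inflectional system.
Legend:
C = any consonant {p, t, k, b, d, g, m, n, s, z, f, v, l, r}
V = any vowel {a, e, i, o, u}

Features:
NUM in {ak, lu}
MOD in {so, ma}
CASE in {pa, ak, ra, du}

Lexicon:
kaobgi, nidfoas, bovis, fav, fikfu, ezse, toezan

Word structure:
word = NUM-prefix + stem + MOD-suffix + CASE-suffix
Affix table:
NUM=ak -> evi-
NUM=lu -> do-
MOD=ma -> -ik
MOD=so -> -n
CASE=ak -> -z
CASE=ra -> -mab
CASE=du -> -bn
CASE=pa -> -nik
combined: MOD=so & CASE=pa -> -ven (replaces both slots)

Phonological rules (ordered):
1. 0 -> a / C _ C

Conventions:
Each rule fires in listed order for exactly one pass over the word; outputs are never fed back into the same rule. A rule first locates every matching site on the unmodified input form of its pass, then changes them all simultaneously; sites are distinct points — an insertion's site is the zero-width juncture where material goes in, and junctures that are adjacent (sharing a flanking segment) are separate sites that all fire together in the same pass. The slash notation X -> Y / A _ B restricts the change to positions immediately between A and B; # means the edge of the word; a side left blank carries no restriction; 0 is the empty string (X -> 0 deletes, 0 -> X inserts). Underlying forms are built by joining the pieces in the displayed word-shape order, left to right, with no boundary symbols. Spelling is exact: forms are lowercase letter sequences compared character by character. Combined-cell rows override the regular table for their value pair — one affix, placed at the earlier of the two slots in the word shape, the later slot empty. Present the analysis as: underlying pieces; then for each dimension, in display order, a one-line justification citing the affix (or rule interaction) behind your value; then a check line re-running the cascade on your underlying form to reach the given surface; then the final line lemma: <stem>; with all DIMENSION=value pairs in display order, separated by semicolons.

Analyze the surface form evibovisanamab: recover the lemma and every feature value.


underlying: evi-bovis-n-mab
NUM=ak - signalled by the affix evi-
MOD=so - signalled by the affix -n
CASE=ra - signalled by the affix -mab
check: evibovisnmab -> evibovisanamab
lemma: bovis; NUM=ak; MOD=so; CASE=ra


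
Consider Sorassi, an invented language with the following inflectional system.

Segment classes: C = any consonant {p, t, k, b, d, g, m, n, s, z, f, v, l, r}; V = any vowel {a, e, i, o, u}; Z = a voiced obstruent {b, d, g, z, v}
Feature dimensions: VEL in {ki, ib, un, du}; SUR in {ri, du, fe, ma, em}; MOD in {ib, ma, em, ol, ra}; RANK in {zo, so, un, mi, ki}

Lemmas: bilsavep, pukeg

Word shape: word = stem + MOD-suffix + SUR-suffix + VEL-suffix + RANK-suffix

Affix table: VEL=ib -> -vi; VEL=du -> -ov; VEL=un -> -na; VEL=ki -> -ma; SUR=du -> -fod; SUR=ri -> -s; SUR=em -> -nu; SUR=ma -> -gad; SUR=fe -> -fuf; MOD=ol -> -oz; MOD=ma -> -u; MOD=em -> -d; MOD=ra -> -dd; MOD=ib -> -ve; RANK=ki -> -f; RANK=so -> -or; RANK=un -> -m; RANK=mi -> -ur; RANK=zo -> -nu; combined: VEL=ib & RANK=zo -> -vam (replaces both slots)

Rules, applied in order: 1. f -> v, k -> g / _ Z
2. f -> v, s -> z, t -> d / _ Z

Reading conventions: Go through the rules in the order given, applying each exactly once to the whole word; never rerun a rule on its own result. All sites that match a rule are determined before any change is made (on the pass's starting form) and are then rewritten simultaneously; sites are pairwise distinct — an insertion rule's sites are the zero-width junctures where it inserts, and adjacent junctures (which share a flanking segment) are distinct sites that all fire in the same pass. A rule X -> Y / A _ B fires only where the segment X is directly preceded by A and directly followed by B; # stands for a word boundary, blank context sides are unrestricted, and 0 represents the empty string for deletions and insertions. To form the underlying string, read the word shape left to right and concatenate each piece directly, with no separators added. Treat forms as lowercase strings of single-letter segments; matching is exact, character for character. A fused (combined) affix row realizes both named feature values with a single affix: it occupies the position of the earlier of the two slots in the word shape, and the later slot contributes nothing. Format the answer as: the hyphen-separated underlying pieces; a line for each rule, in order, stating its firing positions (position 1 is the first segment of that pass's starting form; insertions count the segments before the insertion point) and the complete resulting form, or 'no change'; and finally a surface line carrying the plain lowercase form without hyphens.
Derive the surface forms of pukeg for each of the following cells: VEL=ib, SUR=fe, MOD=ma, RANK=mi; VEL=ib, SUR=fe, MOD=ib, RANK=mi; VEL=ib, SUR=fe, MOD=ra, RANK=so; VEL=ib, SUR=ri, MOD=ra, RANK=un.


cell VEL=ib, SUR=fe, MOD=ma, RANK=mi:
underlying: pukeg-u-fuf-vi-ur
1. f -> v, k -> g / _ Z: fires at position(s) 9: pukegufuvviur
2. f -> v, s -> z, t -> d / _ Z: no change
surface: pukegufuvviur

cell VEL=ib, SUR=fe, MOD=ib, RANK=mi:
underlying: pukeg-ve-fuf-vi-ur
1. f -> v, k -> g / _ Z: fires at position(s) 10: pukegvefuvviur
2. f -> v, s -> z, t -> d / _ Z: no change
surface: pukegvefuvviur

cell VEL=ib, SUR=fe, MOD=ra, RANK=so:
underlying: pukeg-dd-fuf-vi-or
1. f -> v, k -> g / _ Z: fires at position(s) 10: pukegddfuvvior
2. f -> v, s -> z, t -> d / _ Z: no change
surface: pukegddfuvvior

cell VEL=ib, SUR=ri, MOD=ra, RANK=un:
underlying: pukeg-dd-s-vi-m
1. f -> v, k -> g / _ Z: no change
2. f -> v, s -> z, t -> d / _ Z: fires at position(s) 8: pukegddzvim
surface: pukegddzvim


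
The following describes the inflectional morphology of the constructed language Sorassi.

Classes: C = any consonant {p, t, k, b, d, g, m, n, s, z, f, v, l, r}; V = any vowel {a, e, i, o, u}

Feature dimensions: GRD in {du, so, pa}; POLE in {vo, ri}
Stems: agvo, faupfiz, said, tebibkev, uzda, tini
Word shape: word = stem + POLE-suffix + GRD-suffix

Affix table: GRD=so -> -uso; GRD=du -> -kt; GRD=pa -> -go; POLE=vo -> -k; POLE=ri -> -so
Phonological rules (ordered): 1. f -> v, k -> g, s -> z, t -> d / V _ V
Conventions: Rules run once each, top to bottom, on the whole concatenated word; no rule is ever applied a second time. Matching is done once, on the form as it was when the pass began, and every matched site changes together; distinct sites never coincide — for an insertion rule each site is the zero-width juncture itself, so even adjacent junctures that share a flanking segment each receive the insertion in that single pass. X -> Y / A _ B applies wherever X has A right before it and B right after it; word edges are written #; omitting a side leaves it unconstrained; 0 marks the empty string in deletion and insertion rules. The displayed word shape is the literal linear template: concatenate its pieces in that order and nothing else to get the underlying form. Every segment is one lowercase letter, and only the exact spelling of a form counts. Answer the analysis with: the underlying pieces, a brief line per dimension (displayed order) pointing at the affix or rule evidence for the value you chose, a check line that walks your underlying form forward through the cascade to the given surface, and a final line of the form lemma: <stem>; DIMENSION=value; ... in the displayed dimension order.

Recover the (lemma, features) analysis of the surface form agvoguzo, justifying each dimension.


underlying: agvo-k-uso
GRD=so - signalled by the affix -uso
POLE=vo - signalled by the affix -k
check: agvokuso -> agvoguzo
lemma: agvo; GRD=so; POLE=vo


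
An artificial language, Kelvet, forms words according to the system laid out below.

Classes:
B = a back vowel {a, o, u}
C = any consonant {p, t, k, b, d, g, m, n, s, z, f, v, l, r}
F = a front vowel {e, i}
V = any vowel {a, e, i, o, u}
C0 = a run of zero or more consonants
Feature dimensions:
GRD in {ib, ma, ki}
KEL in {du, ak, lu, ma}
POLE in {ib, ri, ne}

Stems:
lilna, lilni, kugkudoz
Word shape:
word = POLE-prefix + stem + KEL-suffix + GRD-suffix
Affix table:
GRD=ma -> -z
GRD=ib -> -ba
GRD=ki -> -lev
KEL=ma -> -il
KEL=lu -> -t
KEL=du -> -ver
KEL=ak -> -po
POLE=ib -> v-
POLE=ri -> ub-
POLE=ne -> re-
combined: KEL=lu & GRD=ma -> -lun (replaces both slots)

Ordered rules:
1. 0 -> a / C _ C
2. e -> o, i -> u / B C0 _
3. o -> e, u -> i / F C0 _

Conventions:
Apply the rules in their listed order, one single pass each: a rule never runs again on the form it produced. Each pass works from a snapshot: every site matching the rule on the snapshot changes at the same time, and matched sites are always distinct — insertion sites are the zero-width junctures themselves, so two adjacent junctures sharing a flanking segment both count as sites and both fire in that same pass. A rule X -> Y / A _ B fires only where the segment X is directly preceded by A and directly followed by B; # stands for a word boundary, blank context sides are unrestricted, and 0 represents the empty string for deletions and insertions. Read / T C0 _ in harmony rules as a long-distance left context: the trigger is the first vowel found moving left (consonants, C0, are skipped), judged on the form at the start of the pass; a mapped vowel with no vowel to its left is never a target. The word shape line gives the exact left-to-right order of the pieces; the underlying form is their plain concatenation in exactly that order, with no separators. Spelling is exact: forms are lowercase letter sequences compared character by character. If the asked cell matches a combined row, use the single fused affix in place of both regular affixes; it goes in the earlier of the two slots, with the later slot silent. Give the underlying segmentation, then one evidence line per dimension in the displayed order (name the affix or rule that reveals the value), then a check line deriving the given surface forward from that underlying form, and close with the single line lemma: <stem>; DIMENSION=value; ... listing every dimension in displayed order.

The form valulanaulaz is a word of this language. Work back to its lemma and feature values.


underlying: v-lilna-il-z
GRD=ma - signalled by the affix -z
KEL=ma - signalled by the affix -il
POLE=ib - signalled by the affix v-
check: vlilnailz -> valilanailaz -> valulanaulaz -> valulanaulaz
lemma: lilna; GRD=ma; KEL=ma; POLE=ib


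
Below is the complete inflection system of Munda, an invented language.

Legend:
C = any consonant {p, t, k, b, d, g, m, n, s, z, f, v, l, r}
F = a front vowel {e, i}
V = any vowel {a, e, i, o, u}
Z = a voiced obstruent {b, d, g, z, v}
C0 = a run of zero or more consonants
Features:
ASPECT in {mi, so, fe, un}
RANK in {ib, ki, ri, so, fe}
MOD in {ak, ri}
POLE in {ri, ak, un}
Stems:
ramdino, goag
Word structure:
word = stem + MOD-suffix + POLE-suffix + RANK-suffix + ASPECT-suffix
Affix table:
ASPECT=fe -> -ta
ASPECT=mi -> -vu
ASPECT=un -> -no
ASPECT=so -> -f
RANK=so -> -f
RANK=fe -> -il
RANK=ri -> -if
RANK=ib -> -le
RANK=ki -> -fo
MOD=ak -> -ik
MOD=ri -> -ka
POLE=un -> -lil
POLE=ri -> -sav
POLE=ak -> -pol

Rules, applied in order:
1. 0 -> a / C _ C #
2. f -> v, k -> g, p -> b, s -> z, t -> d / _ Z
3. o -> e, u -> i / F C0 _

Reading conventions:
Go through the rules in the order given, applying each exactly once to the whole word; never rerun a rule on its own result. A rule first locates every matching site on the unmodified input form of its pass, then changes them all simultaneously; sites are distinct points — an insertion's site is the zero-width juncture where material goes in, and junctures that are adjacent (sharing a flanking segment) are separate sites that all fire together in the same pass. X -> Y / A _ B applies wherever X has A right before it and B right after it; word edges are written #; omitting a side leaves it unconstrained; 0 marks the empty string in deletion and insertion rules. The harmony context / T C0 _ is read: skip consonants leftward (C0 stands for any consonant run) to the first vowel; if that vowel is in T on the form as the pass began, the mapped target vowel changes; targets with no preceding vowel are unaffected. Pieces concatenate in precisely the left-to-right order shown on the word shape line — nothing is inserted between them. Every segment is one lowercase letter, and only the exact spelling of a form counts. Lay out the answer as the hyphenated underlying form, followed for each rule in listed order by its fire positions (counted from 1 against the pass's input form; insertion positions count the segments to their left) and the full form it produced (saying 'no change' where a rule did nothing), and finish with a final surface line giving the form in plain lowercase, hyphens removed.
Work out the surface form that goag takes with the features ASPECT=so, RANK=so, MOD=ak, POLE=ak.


underlying: goag-ik-pol-f-f
1. 0 -> a / C _ C #: inserts after position(s) 10: goagikpolfaf
2. f -> v, k -> g, p -> b, s -> z, t -> d / _ Z: no change
3. o -> e, u -> i / F C0 _: fires at position(s) 8: goagikpelfaf
surface: goagikpelfaf


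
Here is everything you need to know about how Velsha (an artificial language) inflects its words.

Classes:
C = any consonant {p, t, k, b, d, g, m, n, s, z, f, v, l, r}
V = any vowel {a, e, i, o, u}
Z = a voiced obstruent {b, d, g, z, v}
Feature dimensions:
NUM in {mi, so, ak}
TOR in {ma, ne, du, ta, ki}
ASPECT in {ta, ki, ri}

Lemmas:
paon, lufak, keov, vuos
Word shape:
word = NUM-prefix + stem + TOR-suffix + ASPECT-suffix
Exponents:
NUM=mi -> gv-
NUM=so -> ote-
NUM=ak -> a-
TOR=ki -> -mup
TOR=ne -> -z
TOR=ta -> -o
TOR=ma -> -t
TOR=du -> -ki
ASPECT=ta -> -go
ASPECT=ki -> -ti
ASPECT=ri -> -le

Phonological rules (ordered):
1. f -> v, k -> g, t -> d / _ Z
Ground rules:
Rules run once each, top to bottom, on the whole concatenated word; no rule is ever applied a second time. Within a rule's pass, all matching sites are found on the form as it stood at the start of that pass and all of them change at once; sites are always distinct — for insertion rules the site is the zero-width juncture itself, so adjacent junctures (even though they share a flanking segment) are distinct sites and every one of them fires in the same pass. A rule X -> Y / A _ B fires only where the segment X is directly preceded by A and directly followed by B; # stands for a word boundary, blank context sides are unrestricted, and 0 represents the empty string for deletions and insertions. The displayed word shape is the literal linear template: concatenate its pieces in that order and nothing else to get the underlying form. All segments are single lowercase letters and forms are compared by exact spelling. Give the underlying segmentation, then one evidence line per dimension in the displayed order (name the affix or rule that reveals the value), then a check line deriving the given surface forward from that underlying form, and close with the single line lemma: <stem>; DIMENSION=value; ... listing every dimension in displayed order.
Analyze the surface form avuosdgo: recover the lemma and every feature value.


underlying: a-vuos-t-go
NUM=ak - signalled by the affix a-
TOR=ma - signalled by the affix -t
ASPECT=ta - signalled by the affix -go
check: avuostgo -> avuosdgo
lemma: vuos; NUM=ak; TOR=ma; ASPECT=ta


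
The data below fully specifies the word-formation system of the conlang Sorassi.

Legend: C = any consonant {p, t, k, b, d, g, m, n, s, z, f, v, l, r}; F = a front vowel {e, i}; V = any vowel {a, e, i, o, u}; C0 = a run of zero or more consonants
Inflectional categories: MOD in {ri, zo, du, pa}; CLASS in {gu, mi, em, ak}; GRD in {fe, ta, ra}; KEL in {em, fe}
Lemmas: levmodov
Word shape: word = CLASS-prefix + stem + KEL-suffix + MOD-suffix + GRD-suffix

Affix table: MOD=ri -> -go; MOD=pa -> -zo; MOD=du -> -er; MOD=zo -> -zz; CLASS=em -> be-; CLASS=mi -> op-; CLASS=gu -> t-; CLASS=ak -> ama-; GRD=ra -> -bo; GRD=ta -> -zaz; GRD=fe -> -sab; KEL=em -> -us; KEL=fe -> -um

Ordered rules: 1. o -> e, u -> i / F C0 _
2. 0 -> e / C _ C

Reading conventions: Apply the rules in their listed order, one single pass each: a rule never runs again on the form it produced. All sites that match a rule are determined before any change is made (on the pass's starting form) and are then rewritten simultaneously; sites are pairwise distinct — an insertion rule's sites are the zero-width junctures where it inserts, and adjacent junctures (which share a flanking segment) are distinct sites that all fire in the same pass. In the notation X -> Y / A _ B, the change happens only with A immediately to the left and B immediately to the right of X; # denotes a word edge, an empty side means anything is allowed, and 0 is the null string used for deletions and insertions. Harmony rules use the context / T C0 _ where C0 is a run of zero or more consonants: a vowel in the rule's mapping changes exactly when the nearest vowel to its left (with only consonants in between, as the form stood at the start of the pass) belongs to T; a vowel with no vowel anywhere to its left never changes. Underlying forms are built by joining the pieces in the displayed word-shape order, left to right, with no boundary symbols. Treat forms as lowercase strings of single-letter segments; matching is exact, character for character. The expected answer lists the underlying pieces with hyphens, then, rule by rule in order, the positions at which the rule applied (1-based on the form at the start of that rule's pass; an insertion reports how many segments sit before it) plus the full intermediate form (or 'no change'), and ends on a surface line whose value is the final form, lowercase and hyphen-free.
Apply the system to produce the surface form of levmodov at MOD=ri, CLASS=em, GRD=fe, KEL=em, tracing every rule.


underlying: be-levmodov-us-go-sab
1. o -> e, u -> i / F C0 _: fires at position(s) 7: belevmedovusgosab
2. 0 -> e / C _ C: inserts after position(s) 5, 12: belevemedovusegosab
surface: belevemedovusegosab


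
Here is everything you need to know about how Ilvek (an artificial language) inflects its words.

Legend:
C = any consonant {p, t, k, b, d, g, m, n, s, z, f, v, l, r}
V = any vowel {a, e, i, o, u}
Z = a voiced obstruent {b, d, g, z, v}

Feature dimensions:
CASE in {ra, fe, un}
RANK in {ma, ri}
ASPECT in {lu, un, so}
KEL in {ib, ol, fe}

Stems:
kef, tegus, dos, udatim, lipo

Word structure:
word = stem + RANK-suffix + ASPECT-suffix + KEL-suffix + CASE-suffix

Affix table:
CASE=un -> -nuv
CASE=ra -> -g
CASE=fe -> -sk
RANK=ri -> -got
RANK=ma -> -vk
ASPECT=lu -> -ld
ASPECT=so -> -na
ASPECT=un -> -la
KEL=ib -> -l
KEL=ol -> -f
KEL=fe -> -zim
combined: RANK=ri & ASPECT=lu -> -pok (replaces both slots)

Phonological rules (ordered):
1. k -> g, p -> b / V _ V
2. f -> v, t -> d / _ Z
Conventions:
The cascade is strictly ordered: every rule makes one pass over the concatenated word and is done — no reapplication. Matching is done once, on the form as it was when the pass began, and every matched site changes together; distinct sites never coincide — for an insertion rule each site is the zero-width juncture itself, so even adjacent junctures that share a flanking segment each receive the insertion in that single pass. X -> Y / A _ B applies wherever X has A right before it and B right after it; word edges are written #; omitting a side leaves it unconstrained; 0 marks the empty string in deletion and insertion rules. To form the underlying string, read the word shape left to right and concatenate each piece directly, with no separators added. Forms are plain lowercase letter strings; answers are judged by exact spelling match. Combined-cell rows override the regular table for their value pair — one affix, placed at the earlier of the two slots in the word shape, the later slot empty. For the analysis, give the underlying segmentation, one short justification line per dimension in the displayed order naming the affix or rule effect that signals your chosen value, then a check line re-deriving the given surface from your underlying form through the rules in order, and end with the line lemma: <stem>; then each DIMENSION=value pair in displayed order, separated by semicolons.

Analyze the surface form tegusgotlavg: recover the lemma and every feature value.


underlying: tegus-got-la-f-g
CASE=ra - signalled by the affix -g
RANK=ri - signalled by the affix -got
ASPECT=un - signalled by the affix -la
KEL=ol - signalled by the affix -f
check: tegusgotlafg -> tegusgotlafg -> tegusgotlavg
lemma: tegus; CASE=ra; RANK=ri; ASPECT=un; KEL=ol


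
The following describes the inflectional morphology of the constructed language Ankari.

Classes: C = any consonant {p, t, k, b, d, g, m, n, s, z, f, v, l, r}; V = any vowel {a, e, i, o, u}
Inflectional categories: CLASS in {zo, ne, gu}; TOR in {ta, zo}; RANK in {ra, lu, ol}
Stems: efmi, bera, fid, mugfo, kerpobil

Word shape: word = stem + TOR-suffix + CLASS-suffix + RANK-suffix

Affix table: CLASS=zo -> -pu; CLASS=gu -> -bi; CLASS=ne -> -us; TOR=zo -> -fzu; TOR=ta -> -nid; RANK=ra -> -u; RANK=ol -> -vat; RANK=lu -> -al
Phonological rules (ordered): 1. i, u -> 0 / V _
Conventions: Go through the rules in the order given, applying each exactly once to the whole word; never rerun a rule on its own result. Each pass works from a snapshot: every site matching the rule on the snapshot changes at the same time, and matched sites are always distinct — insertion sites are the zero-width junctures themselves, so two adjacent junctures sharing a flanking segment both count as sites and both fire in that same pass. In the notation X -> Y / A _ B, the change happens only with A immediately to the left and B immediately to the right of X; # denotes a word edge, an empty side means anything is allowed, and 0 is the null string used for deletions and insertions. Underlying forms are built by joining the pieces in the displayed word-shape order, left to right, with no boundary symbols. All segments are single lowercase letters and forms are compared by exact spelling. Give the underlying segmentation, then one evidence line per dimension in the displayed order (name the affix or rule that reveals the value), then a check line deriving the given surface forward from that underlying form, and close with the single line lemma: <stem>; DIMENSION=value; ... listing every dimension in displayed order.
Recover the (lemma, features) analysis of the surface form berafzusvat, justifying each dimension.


underlying: bera-fzu-us-vat
CLASS=ne - signalled by the affix -us
TOR=zo - signalled by the affix -fzu
RANK=ol - signalled by the affix -vat
check: berafzuusvat -> berafzusvat
lemma: bera; CLASS=ne; TOR=zo; RANK=ol


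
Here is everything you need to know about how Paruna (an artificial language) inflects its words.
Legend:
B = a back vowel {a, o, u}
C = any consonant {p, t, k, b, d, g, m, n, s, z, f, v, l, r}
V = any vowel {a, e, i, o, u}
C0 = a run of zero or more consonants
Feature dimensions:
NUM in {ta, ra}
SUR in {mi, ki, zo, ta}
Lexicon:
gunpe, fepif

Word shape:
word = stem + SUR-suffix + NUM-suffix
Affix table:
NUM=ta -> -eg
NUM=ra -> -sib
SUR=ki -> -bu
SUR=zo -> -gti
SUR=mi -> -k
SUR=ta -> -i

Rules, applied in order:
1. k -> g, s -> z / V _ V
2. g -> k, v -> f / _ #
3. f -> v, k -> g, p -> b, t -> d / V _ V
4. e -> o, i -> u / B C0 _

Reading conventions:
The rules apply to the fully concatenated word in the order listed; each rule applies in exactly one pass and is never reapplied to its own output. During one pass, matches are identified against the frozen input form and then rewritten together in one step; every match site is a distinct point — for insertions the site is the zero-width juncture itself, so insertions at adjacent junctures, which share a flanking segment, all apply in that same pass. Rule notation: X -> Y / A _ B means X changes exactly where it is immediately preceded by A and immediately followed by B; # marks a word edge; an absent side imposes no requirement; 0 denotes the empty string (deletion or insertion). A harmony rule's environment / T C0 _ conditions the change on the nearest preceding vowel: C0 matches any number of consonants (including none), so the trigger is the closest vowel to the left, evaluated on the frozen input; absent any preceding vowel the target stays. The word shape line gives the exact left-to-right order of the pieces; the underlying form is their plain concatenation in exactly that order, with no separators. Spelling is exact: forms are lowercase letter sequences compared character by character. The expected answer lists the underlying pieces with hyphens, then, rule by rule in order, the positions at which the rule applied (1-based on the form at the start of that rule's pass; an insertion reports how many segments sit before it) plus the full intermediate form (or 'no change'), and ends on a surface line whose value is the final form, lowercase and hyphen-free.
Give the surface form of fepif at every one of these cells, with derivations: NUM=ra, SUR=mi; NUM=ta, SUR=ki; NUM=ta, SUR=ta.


cell NUM=ra, SUR=mi:
underlying: fepif-k-sib
1. k -> g, s -> z / V _ V: no change
2. g -> k, v -> f / _ #: no change
3. f -> v, k -> g, p -> b, t -> d / V _ V: fires at position(s) 3: febifksib
4. e -> o, i -> u / B C0 _: no change
surface: febifksib

cell NUM=ta, SUR=ki:
underlying: fepif-bu-eg
1. k -> g, s -> z / V _ V: no change
2. g -> k, v -> f / _ #: fires at position(s) 9: fepifbuek
3. f -> v, k -> g, p -> b, t -> d / V _ V: fires at position(s) 3: febifbuek
4. e -> o, i -> u / B C0 _: fires at position(s) 8: febifbuok
surface: febifbuok

cell NUM=ta, SUR=ta:
underlying: fepif-i-eg
1. k -> g, s -> z / V _ V: no change
2. g -> k, v -> f / _ #: fires at position(s) 8: fepifiek
3. f -> v, k -> g, p -> b, t -> d / V _ V: fires at position(s) 3, 5: febiviek
4. e -> o, i -> u / B C0 _: no change
surface: febiviek


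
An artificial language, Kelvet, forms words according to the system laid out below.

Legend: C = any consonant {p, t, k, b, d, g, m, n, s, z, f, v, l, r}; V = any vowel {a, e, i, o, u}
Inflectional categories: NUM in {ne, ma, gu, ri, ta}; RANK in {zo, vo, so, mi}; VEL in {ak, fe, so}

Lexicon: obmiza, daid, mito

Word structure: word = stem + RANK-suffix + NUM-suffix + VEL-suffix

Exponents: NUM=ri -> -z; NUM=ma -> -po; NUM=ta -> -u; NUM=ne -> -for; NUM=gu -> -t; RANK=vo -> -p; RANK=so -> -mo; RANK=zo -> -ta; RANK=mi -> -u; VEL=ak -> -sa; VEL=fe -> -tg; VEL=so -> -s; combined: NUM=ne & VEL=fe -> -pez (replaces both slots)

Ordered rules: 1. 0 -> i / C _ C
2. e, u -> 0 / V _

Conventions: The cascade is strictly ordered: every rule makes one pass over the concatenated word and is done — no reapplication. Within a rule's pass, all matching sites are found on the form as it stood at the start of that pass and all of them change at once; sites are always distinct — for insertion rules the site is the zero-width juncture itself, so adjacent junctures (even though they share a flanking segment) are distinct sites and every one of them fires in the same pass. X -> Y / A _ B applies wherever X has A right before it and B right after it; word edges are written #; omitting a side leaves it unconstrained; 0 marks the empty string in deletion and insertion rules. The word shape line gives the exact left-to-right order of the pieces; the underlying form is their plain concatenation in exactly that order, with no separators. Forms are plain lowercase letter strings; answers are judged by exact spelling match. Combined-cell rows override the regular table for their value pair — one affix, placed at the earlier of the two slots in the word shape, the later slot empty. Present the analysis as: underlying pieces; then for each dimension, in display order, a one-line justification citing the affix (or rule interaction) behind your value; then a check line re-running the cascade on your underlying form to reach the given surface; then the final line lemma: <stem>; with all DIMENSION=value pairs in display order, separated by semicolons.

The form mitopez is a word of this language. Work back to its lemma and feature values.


underlying: mito-u-pez
NUM=ne - signalled by the combined affix row
RANK=mi - signalled by the affix -u
VEL=fe - signalled by the combined affix row
check: mitoupez -> mitoupez -> mitopez
lemma: mito; NUM=ne; RANK=mi; VEL=fe
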